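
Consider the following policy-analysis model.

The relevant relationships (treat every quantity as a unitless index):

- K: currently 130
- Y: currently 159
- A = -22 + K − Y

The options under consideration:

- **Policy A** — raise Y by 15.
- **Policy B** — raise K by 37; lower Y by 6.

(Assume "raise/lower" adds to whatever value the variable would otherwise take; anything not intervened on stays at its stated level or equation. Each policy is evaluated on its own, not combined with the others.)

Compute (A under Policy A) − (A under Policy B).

Policy A (Y + 15):
  K = 130
  Y = 159 + 15 = 174
  A = -22 + 130 − 174 = -66
Policy B (K + 37, Y − 6):
  K = 130 + 37 = 167
  Y = 159 − 6 = 153
  A = -22 + 167 − 153 = -8
A: -66 − (-8) = -58

-58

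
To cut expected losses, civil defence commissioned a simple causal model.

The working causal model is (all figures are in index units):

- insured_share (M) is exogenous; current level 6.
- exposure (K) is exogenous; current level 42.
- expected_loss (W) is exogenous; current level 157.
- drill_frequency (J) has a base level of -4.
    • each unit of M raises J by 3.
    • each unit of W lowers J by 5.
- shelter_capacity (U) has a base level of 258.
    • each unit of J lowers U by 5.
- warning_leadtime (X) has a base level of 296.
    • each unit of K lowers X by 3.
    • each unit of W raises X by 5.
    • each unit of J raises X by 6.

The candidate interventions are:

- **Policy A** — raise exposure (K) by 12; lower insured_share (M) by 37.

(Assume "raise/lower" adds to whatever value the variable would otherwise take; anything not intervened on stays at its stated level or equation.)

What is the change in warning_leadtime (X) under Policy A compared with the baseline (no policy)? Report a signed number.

-702

Baseline:
  M = 6
  K = 42
  W = 157
  J = -4 + 3·6 − 5·157 = -771
  X = 296 − 3·42 + 5·157 + 6·(-771) = -3671
Policy A (K + 12, M − 37):
  M = 6 − 37 = -31
  K = 42 + 12 = 54
  W = 157
  J = -4 + 3·(-31) − 5·157 = -882
  X = 296 − 3·54 + 5·157 + 6·(-882) = -4373
Change in X: -4373 − (-3671) = -702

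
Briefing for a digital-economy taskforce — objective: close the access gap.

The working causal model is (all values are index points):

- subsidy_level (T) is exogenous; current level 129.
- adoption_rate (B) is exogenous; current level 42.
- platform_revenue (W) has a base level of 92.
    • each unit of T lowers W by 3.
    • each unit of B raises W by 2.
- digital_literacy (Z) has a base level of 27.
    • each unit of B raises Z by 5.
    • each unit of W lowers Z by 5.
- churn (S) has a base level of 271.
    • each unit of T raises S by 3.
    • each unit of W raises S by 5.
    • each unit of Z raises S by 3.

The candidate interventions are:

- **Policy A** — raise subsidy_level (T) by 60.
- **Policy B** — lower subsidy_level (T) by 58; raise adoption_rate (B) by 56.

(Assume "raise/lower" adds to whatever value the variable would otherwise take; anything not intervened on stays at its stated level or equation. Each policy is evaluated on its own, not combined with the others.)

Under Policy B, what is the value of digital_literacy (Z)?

142

Policy B (T − 58, B + 56):
  T = 129 − 58 = 71
  B = 42 + 56 = 98
  W = 92 − 3·71 + 2·98 = 75
  Z = 27 + 5·98 − 5·75 = 142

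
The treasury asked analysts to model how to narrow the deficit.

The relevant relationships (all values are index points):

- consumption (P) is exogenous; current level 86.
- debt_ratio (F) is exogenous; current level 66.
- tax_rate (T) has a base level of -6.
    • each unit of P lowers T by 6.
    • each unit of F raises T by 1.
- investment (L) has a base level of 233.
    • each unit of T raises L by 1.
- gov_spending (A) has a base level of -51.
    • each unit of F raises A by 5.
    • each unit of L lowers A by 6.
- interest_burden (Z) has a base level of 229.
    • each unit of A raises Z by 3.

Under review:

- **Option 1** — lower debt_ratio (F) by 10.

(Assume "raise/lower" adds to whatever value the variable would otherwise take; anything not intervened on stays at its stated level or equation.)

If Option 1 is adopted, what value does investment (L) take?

-233

Option 1 (F − 10):
  P = 86
  F = 66 − 10 = 56
  T = -6 − 6·86 + 56 = -466
  L = 233 + (-466) = -233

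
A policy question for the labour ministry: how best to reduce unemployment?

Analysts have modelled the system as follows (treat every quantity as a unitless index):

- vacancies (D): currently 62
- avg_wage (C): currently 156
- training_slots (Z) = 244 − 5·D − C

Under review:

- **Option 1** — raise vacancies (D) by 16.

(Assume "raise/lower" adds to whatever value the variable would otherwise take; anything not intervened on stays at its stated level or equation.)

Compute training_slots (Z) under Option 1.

-302

Option 1 (D + 16):
  D = 62 + 16 = 78
  C = 156
  Z = 244 − 5·78 − 156 = -302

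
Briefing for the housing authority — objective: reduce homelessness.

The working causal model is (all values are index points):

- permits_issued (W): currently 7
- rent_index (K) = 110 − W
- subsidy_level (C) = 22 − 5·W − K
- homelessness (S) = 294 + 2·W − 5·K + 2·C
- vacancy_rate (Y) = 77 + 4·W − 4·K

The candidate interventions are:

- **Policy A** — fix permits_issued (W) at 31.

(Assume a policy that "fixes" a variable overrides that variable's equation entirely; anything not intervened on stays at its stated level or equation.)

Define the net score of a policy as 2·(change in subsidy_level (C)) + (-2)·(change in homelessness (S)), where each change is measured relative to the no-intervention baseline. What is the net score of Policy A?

Baseline:
  W = 7
  K = 110 − 7 = 103
  C = 22 − 5·7 − 103 = -116
  S = 294 + 2·7 − 5·103 + 2·(-116) = -439
Policy A (W := 31):
  W = 31
  K = 110 − 31 = 79
  C = 22 − 5·31 − 79 = -212
  S = 294 + 2·31 − 5·79 + 2·(-212) = -463
ΔC = -212 − (-116) = -96; ΔS = -463 − (-439) = -24
Score = 2·(-96) + (-2)·(-24) = -144

-144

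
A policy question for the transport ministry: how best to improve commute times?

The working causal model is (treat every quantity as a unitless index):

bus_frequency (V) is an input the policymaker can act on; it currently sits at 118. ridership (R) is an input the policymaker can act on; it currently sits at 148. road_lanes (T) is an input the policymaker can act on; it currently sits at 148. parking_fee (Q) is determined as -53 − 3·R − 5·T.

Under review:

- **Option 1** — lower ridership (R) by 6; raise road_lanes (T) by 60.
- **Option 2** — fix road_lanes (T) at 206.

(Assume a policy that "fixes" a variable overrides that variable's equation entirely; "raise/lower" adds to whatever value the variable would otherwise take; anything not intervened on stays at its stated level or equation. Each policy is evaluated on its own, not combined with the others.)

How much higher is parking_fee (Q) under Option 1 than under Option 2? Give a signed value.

8

Option 1 (R − 6, T + 60):
  R = 148 − 6 = 142
  T = 148 + 60 = 208
  Q = -53 − 3·142 − 5·208 = -1519
Option 2 (T := 206):
  R = 148
  T = 206
  Q = -53 − 3·148 − 5·206 = -1527
Q: -1519 − (-1527) = 8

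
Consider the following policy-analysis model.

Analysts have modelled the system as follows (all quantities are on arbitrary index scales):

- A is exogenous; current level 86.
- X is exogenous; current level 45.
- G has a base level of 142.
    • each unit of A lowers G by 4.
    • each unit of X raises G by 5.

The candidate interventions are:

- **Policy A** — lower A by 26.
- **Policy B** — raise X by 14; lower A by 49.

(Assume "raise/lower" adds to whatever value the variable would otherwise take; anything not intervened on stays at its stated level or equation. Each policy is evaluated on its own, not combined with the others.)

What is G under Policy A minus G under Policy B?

Policy A (A − 26):
  A = 86 − 26 = 60
  X = 45
  G = 142 − 4·60 + 5·45 = 127
Policy B (X + 14, A − 49):
  A = 86 − 49 = 37
  X = 45 + 14 = 59
  G = 142 − 4·37 + 5·59 = 289
G: 127 − 289 = -162

-162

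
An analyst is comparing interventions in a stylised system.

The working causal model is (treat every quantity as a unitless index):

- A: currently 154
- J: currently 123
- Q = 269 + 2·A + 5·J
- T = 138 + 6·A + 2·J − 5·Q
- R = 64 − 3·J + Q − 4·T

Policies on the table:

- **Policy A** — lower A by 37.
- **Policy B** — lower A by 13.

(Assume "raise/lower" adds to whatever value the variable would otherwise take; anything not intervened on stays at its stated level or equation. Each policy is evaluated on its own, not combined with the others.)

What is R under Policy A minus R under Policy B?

-432

Policy A (A − 37):
  A = 154 − 37 = 117
  J = 123
  Q = 269 + 2·117 + 5·123 = 1118
  T = 138 + 6·117 + 2·123 − 5·1118 = -4504
  R = 64 − 3·123 + 1118 − 4·(-4504) = 18829
Policy B (A − 13):
  A = 154 − 13 = 141
  J = 123
  Q = 269 + 2·141 + 5·123 = 1166
  T = 138 + 6·141 + 2·123 − 5·1166 = -4600
  R = 64 − 3·123 + 1166 − 4·(-4600) = 19261
R: 18829 − 19261 = -432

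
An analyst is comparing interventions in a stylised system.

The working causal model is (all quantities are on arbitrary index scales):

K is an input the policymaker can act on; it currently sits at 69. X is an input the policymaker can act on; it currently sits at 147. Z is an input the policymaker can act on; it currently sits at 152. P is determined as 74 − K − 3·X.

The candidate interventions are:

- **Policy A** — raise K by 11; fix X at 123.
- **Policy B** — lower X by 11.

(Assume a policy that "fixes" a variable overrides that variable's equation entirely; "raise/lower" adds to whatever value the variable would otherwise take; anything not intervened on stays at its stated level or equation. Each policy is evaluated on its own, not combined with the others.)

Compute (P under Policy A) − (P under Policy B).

Policy A (K + 11, X := 123):
  K = 69 + 11 = 80
  X = 123
  P = 74 − 80 − 3·123 = -375
Policy B (X − 11):
  K = 69
  X = 147 − 11 = 136
  P = 74 − 69 − 3·136 = -403
P: -375 − (-403) = 28

28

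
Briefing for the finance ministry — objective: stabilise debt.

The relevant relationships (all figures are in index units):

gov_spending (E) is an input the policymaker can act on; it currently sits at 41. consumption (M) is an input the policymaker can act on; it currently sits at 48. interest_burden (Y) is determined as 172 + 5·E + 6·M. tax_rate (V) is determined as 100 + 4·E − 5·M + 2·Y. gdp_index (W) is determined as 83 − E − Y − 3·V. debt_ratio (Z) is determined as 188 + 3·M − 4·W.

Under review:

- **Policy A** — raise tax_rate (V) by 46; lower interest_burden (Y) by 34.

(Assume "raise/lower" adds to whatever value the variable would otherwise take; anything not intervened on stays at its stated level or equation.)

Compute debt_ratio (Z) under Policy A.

Policy A (V + 46, Y − 34):
  E = 41
  M = 48
  Y = 172 + 5·41 + 6·48 (−34 from intervention) = 631
  V = 100 + 4·41 − 5·48 + 2·631 (+46 from intervention) = 1332
  W = 83 − 41 − 631 − 3·1332 = -4585
  Z = 188 + 3·48 − 4·(-4585) = 18672

18672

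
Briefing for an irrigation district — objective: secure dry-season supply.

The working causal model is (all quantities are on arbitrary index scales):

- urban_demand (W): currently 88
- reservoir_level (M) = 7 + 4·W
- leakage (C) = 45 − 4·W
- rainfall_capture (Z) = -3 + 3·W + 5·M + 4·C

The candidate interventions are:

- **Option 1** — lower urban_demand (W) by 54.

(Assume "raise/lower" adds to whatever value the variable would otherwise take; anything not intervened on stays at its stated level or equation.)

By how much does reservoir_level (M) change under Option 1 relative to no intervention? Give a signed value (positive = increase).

Baseline:
  W = 88
  M = 7 + 4·88 = 359
Option 1 (W − 54):
  W = 88 − 54 = 34
  M = 7 + 4·34 = 143
Change in M: 143 − 359 = -216

-216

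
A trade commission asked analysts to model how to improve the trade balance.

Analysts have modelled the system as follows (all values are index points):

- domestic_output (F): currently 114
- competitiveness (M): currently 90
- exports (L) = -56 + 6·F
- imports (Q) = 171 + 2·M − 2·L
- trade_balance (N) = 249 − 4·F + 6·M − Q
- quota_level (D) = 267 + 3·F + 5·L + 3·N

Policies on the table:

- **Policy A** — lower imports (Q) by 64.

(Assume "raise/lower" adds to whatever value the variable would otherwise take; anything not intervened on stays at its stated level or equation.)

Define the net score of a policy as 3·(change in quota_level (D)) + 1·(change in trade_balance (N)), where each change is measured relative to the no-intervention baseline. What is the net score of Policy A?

Baseline:
  F = 114
  M = 90
  L = -56 + 6·114 = 628
  Q = 171 + 2·90 − 2·628 = -905
  N = 249 − 4·114 + 6·90 − (-905) = 1238
  D = 267 + 3·114 + 5·628 + 3·1238 = 7463
Policy A (Q − 64):
  F = 114
  M = 90
  L = -56 + 6·114 = 628
  Q = 171 + 2·90 − 2·628 (−64 from intervention) = -969
  N = 249 − 4·114 + 6·90 − (-969) = 1302
  D = 267 + 3·114 + 5·628 + 3·1302 = 7655
ΔD = 7655 − 7463 = 192; ΔN = 1302 − 1238 = 64
Score = 3·192 + 1·64 = 640

640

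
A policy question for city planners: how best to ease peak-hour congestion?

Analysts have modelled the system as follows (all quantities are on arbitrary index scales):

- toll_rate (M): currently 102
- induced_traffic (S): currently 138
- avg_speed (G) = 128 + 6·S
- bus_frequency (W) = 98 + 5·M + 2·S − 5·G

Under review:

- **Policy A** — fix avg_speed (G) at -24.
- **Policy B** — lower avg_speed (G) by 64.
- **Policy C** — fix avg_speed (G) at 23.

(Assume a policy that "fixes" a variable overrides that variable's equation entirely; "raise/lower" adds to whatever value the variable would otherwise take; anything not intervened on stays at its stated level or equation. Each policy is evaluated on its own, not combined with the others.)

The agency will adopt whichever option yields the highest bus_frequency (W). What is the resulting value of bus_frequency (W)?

Policy A (G := -24):
  M = 102
  S = 138
  G = -24
  W = 98 + 5·102 + 2·138 − 5·(-24) = 1004
Policy B (G − 64):
  M = 102
  S = 138
  G = 128 + 6·138 (−64 from intervention) = 892
  W = 98 + 5·102 + 2·138 − 5·892 = -3576
Policy C (G := 23):
  M = 102
  S = 138
  G = 23
  W = 98 + 5·102 + 2·138 − 5·23 = 769
Comparing — Policy A: W=1004, Policy B: W=-3576, Policy C: W=769. Highest is 1004 (Policy A).

1004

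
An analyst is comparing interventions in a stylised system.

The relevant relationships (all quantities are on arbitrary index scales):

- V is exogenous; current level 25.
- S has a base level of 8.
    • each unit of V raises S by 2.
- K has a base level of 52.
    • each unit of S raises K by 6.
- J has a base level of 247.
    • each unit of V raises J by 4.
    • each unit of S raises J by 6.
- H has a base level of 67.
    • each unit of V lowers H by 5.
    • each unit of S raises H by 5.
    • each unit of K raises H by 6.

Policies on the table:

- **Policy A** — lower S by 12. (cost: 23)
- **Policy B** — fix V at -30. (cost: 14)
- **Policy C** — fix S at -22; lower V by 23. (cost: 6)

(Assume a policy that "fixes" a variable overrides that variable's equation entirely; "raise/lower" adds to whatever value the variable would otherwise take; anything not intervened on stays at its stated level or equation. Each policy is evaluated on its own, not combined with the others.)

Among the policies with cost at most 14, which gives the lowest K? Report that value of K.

-260

Policy B (V := -30):
  V = -30
  S = 8 + 2·(-30) = -52
  K = 52 + 6·(-52) = -260
Policy C (S := -22, V − 23):
  V = 25 − 23 = 2
  S = -22
  K = 52 + 6·(-22) = -80
Comparing — Policy B: K=-260, Policy C: K=-80. Lowest is -260 (Policy B).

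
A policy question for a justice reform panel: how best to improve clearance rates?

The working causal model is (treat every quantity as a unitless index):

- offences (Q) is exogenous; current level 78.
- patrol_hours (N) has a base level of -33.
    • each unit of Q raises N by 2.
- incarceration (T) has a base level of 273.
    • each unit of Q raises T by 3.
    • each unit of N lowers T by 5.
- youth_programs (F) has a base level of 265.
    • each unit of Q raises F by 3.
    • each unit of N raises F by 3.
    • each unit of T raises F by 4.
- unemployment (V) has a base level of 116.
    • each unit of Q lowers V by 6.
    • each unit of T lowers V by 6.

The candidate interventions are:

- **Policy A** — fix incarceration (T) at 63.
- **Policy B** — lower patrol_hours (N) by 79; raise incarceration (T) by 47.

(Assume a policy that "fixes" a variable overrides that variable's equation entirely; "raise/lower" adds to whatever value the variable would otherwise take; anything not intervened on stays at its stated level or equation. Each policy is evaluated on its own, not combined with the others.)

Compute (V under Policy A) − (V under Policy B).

Policy A (T := 63):
  Q = 78
  N = -33 + 2·78 = 123
  T = 63
  V = 116 − 6·78 − 6·63 = -730
Policy B (N − 79, T + 47):
  Q = 78
  N = -33 + 2·78 (−79 from intervention) = 44
  T = 273 + 3·78 − 5·44 (+47 from intervention) = 334
  V = 116 − 6·78 − 6·334 = -2356
V: -730 − (-2356) = 1626

1626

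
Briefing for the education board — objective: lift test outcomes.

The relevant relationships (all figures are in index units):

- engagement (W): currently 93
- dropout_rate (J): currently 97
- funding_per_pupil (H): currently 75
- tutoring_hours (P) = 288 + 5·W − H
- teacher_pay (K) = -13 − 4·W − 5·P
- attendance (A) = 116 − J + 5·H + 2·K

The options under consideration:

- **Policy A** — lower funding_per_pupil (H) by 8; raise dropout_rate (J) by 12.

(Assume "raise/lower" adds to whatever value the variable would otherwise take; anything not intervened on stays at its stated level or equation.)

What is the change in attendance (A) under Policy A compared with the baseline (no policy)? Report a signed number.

-132

Baseline:
  W = 93
  J = 97
  H = 75
  P = 288 + 5·93 − 75 = 678
  K = -13 − 4·93 − 5·678 = -3775
  A = 116 − 97 + 5·75 + 2·(-3775) = -7156
Policy A (H − 8, J + 12):
  W = 93
  J = 97 + 12 = 109
  H = 75 − 8 = 67
  P = 288 + 5·93 − 67 = 686
  K = -13 − 4·93 − 5·686 = -3815
  A = 116 − 109 + 5·67 + 2·(-3815) = -7288
Change in A: -7288 − (-7156) = -132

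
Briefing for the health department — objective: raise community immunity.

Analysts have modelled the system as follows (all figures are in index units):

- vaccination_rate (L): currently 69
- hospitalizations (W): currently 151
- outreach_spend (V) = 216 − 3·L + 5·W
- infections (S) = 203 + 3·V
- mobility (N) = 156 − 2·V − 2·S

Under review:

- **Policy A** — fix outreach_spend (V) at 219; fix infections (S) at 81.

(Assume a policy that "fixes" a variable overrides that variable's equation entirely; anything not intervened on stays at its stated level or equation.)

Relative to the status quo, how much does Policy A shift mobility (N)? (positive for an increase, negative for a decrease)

Baseline:
  L = 69
  W = 151
  V = 216 − 3·69 + 5·151 = 764
  S = 203 + 3·764 = 2495
  N = 156 − 2·764 − 2·2495 = -6362
Policy A (V := 219, S := 81):
  L = 69
  W = 151
  V = 219
  S = 81
  N = 156 − 2·219 − 2·81 = -444
Change in N: -444 − (-6362) = 5918

5918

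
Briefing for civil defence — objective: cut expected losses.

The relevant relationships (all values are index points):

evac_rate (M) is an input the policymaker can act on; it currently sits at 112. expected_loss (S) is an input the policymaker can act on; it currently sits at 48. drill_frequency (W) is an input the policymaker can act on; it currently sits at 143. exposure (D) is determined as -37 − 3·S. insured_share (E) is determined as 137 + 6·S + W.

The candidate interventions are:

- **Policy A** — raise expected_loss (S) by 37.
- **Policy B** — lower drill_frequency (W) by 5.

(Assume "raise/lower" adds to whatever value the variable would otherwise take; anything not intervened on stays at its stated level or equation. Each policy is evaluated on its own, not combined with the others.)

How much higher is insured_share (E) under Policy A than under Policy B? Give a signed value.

Policy A (S + 37):
  S = 48 + 37 = 85
  W = 143
  E = 137 + 6·85 + 143 = 790
Policy B (W − 5):
  S = 48
  W = 143 − 5 = 138
  E = 137 + 6·48 + 138 = 563
E: 790 − 563 = 227

227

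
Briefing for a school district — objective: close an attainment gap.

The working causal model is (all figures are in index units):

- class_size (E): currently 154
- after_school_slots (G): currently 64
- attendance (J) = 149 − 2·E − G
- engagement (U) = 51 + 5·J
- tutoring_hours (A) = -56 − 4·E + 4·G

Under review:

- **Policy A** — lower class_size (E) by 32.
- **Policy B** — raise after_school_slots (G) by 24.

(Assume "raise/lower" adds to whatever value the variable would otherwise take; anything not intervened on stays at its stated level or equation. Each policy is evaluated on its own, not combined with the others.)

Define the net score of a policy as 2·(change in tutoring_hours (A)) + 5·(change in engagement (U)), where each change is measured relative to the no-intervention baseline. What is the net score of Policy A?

Baseline:
  E = 154
  G = 64
  J = 149 − 2·154 − 64 = -223
  U = 51 + 5·(-223) = -1064
  A = -56 − 4·154 + 4·64 = -416
Policy A (E − 32):
  E = 154 − 32 = 122
  G = 64
  J = 149 − 2·122 − 64 = -159
  U = 51 + 5·(-159) = -744
  A = -56 − 4·122 + 4·64 = -288
ΔA = -288 − (-416) = 128; ΔU = -744 − (-1064) = 320
Score = 2·128 + 5·320 = 1856

1856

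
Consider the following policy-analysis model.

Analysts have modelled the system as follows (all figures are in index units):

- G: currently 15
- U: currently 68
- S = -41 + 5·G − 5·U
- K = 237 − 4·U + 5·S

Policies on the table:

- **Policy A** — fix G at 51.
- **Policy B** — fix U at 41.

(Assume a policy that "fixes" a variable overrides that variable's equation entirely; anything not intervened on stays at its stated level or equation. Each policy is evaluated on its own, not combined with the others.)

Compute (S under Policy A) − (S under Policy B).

45

Policy A (G := 51):
  G = 51
  U = 68
  S = -41 + 5·51 − 5·68 = -126
Policy B (U := 41):
  G = 15
  U = 41
  S = -41 + 5·15 − 5·41 = -171
S: -126 − (-171) = 45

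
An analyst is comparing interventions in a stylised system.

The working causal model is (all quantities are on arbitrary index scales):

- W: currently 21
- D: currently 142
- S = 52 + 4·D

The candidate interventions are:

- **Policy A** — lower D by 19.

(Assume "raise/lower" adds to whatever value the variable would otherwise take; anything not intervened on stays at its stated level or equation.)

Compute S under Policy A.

544

Policy A (D − 19):
  D = 142 − 19 = 123
  S = 52 + 4·123 = 544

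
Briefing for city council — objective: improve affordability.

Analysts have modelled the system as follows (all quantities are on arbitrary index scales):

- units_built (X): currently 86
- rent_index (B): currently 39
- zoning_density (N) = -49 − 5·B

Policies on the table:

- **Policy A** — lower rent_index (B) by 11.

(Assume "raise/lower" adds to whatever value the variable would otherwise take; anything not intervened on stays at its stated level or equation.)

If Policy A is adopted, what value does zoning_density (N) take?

-189

Policy A (B − 11):
  B = 39 − 11 = 28
  N = -49 − 5·28 = -189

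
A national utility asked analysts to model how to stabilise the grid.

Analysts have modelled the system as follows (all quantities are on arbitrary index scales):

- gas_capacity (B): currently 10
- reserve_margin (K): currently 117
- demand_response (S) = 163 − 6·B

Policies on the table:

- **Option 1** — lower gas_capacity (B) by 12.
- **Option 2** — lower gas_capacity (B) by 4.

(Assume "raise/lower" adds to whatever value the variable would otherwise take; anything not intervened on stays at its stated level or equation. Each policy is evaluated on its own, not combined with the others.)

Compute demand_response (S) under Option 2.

127

Option 2 (B − 4):
  B = 10 − 4 = 6
  S = 163 − 6·6 = 127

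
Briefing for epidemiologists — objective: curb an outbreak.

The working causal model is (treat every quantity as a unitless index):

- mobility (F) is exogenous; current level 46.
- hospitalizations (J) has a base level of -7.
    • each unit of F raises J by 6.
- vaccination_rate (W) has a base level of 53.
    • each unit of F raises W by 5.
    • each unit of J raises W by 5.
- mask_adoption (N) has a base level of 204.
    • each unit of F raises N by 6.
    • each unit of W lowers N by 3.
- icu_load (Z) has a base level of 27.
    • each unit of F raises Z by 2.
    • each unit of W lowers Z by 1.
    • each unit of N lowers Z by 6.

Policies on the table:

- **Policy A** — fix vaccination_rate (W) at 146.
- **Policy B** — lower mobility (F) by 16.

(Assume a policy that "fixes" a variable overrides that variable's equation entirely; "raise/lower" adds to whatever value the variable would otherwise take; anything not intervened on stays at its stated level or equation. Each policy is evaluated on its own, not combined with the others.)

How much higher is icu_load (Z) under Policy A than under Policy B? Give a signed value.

Policy A (W := 146):
  F = 46
  J = -7 + 6·46 = 269
  W = 146
  N = 204 + 6·46 − 3·146 = 42
  Z = 27 + 2·46 − 146 − 6·42 = -279
Policy B (F − 16):
  F = 46 − 16 = 30
  J = -7 + 6·30 = 173
  W = 53 + 5·30 + 5·173 = 1068
  N = 204 + 6·30 − 3·1068 = -2820
  Z = 27 + 2·30 − 1068 − 6·(-2820) = 15939
Z: -279 − 15939 = -16218

-16218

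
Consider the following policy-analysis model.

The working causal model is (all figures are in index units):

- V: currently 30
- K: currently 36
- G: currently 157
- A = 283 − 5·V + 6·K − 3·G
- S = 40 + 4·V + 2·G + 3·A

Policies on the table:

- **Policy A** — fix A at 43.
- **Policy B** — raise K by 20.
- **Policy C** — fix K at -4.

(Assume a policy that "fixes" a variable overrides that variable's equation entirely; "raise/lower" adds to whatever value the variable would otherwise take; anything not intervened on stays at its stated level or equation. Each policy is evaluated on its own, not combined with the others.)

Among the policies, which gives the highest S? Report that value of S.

Policy A (A := 43):
  V = 30
  K = 36
  G = 157
  A = 43
  S = 40 + 4·30 + 2·157 + 3·43 = 603
Policy B (K + 20):
  V = 30
  K = 36 + 20 = 56
  G = 157
  A = 283 − 5·30 + 6·56 − 3·157 = -2
  S = 40 + 4·30 + 2·157 + 3·(-2) = 468
Policy C (K := -4):
  V = 30
  K = -4
  G = 157
  A = 283 − 5·30 + 6·(-4) − 3·157 = -362
  S = 40 + 4·30 + 2·157 + 3·(-362) = -612
Comparing — Policy A: S=603, Policy B: S=468, Policy C: S=-612. Highest is 603 (Policy A).

603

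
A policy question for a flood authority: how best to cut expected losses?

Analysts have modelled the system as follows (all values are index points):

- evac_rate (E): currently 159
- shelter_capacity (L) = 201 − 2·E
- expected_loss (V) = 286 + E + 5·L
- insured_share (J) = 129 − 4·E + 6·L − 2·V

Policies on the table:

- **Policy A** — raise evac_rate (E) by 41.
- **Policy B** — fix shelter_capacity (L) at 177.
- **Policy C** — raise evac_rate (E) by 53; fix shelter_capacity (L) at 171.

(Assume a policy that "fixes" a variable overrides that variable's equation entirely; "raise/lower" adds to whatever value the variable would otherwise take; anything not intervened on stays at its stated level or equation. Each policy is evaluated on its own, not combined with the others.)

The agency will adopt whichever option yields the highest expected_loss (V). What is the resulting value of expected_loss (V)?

Policy A (E + 41):
  E = 159 + 41 = 200
  L = 201 − 2·200 = -199
  V = 286 + 200 + 5·(-199) = -509
Policy B (L := 177):
  E = 159
  L = 177
  V = 286 + 159 + 5·177 = 1330
Policy C (E + 53, L := 171):
  E = 159 + 53 = 212
  L = 171
  V = 286 + 212 + 5·171 = 1353
Comparing — Policy A: V=-509, Policy B: V=1330, Policy C: V=1353. Highest is 1353 (Policy C).

1353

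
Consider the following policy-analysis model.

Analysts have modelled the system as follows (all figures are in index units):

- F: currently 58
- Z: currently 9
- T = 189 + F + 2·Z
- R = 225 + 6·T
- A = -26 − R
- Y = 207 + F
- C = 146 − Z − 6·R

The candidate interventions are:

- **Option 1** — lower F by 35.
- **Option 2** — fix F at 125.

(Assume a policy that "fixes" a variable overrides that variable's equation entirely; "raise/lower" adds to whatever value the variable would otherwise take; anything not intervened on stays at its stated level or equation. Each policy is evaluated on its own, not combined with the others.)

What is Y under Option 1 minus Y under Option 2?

Option 1 (F − 35):
  F = 58 − 35 = 23
  Y = 207 + 23 = 230
Option 2 (F := 125):
  F = 125
  Y = 207 + 125 = 332
Y: 230 − 332 = -102

-102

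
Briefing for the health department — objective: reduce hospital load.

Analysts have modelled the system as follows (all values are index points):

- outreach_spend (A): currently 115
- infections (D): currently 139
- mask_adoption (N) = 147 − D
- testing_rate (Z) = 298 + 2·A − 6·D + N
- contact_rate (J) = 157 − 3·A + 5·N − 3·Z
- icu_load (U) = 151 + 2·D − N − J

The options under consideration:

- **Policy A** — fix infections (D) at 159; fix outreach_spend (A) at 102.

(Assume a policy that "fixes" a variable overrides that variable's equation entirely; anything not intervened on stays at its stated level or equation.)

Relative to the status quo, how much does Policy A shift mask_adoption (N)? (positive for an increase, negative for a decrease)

Baseline:
  D = 139
  N = 147 − 139 = 8
Policy A (D := 159, A := 102):
  D = 159
  N = 147 − 159 = -12
Change in N: -12 − 8 = -20

-20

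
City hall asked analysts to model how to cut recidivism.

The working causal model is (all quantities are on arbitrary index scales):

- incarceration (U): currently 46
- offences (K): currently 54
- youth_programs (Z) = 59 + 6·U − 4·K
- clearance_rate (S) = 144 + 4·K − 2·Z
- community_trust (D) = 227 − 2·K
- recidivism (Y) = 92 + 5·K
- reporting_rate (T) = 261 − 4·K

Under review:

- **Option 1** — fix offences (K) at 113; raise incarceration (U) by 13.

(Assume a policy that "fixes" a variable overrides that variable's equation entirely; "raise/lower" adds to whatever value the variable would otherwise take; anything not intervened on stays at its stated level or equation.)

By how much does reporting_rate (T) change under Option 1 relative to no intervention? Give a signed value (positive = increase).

Baseline:
  K = 54
  T = 261 − 4·54 = 45
Option 1 (K := 113, U + 13):
  K = 113
  T = 261 − 4·113 = -191
Change in T: -191 − 45 = -236

-236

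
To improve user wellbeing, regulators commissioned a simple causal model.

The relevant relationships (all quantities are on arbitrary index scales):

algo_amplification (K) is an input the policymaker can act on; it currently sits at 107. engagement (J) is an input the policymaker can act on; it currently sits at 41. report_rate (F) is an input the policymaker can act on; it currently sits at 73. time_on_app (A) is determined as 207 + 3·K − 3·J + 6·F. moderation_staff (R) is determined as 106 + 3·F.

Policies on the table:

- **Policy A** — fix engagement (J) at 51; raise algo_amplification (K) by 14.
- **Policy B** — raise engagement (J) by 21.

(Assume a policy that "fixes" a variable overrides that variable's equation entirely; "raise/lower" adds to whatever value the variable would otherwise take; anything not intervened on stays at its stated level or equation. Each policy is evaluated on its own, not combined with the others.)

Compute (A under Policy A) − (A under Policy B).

Policy A (J := 51, K + 14):
  K = 107 + 14 = 121
  J = 51
  F = 73
  A = 207 + 3·121 − 3·51 + 6·73 = 855
Policy B (J + 21):
  K = 107
  J = 41 + 21 = 62
  F = 73
  A = 207 + 3·107 − 3·62 + 6·73 = 780
A: 855 − 780 = 75

75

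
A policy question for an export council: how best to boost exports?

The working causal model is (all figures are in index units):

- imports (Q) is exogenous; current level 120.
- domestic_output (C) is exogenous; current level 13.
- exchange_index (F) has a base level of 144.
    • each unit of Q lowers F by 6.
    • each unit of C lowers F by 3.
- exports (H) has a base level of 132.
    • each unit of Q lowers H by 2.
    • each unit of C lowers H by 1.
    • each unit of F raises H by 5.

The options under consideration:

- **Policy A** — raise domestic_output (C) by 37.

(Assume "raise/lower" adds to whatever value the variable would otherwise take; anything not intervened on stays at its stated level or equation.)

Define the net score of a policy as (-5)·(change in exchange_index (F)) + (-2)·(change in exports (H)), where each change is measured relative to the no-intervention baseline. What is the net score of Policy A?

Baseline:
  Q = 120
  C = 13
  F = 144 − 6·120 − 3·13 = -615
  H = 132 − 2·120 − 13 + 5·(-615) = -3196
Policy A (C + 37):
  Q = 120
  C = 13 + 37 = 50
  F = 144 − 6·120 − 3·50 = -726
  H = 132 − 2·120 − 50 + 5·(-726) = -3788
ΔF = -726 − (-615) = -111; ΔH = -3788 − (-3196) = -592
Score = (-5)·(-111) + (-2)·(-592) = 1739

1739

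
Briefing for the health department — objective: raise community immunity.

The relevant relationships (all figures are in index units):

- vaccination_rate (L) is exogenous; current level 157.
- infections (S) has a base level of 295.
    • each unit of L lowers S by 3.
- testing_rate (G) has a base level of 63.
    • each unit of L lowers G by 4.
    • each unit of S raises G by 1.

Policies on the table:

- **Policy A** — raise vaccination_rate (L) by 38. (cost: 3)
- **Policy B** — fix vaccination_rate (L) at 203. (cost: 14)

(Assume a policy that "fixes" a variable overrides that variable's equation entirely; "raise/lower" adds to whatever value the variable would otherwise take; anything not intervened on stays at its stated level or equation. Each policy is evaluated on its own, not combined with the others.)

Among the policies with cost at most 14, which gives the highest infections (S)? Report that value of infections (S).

-290

Policy A (L + 38):
  L = 157 + 38 = 195
  S = 295 − 3·195 = -290
Policy B (L := 203):
  L = 203
  S = 295 − 3·203 = -314
Comparing — Policy A: S=-290, Policy B: S=-314. Highest is -290 (Policy A).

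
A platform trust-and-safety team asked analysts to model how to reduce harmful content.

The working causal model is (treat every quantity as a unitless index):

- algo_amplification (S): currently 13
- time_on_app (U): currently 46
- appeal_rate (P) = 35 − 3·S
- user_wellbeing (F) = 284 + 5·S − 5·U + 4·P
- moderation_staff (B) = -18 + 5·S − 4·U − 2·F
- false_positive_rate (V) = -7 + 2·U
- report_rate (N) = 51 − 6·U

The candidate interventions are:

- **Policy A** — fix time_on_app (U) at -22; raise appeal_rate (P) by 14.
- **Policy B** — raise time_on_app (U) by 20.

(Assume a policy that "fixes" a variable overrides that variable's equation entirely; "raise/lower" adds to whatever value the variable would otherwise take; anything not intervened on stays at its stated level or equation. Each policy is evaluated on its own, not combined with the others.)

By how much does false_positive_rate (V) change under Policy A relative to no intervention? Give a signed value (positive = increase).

-136

Baseline:
  U = 46
  V = -7 + 2·46 = 85
Policy A (U := -22, P + 14):
  U = -22
  V = -7 + 2·(-22) = -51
Change in V: -51 − 85 = -136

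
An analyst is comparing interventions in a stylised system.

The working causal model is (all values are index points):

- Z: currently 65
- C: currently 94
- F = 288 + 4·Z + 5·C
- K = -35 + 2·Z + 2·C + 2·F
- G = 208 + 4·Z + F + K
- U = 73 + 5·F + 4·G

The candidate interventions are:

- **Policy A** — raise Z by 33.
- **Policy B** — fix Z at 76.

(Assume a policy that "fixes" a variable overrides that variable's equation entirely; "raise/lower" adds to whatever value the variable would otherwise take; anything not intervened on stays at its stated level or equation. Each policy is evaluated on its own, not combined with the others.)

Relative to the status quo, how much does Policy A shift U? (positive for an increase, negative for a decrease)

3036

Baseline:
  Z = 65
  C = 94
  F = 288 + 4·65 + 5·94 = 1018
  K = -35 + 2·65 + 2·94 + 2·1018 = 2319
  G = 208 + 4·65 + 1018 + 2319 = 3805
  U = 73 + 5·1018 + 4·3805 = 20383
Policy A (Z + 33):
  Z = 65 + 33 = 98
  C = 94
  F = 288 + 4·98 + 5·94 = 1150
  K = -35 + 2·98 + 2·94 + 2·1150 = 2649
  G = 208 + 4·98 + 1150 + 2649 = 4399
  U = 73 + 5·1150 + 4·4399 = 23419
Change in U: 23419 − 20383 = 3036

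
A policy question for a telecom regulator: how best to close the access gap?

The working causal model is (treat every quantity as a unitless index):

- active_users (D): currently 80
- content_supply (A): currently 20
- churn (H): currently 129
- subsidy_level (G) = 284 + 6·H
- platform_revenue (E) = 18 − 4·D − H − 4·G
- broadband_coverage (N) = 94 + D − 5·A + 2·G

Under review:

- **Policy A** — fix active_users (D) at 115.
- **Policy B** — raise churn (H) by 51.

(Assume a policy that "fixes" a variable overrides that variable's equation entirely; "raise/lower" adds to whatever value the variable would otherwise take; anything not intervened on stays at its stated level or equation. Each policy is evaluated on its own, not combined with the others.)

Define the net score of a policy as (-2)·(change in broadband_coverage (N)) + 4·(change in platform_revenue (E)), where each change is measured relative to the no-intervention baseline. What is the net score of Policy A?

-630

Baseline:
  D = 80
  A = 20
  H = 129
  G = 284 + 6·129 = 1058
  E = 18 − 4·80 − 129 − 4·1058 = -4663
  N = 94 + 80 − 5·20 + 2·1058 = 2190
Policy A (D := 115):
  D = 115
  A = 20
  H = 129
  G = 284 + 6·129 = 1058
  E = 18 − 4·115 − 129 − 4·1058 = -4803
  N = 94 + 115 − 5·20 + 2·1058 = 2225
ΔN = 2225 − 2190 = 35; ΔE = -4803 − (-4663) = -140
Score = (-2)·35 + 4·(-140) = -630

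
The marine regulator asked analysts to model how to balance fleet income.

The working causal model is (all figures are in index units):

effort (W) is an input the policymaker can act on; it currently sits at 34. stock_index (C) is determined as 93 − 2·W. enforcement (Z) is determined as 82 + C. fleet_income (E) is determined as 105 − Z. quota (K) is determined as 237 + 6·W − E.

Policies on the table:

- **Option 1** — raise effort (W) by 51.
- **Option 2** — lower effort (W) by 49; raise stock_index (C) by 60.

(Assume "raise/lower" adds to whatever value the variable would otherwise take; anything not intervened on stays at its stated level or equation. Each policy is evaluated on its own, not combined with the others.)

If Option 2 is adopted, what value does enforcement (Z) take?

265

Option 2 (W − 49, C + 60):
  W = 34 − 49 = -15
  C = 93 − 2·(-15) (+60 from intervention) = 183
  Z = 82 + 183 = 265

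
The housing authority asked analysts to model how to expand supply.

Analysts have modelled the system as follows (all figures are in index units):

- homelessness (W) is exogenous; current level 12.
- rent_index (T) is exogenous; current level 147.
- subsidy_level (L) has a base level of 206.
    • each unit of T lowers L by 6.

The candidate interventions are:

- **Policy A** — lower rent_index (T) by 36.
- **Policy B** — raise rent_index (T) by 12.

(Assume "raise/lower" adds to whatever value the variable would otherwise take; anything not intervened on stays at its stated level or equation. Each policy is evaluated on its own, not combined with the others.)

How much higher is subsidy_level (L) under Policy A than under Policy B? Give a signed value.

Policy A (T − 36):
  T = 147 − 36 = 111
  L = 206 − 6·111 = -460
Policy B (T + 12):
  T = 147 + 12 = 159
  L = 206 − 6·159 = -748
L: -460 − (-748) = 288

288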